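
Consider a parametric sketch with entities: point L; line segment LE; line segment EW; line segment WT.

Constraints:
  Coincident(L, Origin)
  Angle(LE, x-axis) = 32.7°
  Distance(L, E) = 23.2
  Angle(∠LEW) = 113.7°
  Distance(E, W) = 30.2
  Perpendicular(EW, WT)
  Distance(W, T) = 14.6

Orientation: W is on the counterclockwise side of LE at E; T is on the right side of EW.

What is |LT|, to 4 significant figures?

53.36

∠LEW = 113.7°, so EW runs at 32.7° + (180° − 113.7°) = 99.00° from the x-axis; with |EW| = 30.2, W = E + 30.2·(cos 99.00°, sin 99.00°) = (14.80, 42.36). EW ⟂ WT; with |WT| = 14.6 on the right of EW, T = W + 14.6·(0.9877, 0.1564) = (29.22, 44.65). Then |LT| = |T − L| = 53.36.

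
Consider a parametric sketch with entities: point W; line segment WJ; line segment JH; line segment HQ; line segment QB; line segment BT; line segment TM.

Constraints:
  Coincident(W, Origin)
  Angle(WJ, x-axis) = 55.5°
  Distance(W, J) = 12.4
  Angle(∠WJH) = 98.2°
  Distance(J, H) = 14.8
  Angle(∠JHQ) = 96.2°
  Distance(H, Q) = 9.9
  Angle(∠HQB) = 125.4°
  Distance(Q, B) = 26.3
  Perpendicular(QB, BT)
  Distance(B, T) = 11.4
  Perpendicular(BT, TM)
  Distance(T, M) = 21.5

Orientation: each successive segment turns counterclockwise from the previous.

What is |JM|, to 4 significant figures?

6.518

QB ⟂ BT, so BT runs at 5.700°; with |BT| = 11.4, T = (2.642, -11.29). BT is perpendicular to TM, so TM runs at 95.70°; with |TM| = 21.5, M = (0.5068, 10.10). Then |JM| = |M − J| = 6.518.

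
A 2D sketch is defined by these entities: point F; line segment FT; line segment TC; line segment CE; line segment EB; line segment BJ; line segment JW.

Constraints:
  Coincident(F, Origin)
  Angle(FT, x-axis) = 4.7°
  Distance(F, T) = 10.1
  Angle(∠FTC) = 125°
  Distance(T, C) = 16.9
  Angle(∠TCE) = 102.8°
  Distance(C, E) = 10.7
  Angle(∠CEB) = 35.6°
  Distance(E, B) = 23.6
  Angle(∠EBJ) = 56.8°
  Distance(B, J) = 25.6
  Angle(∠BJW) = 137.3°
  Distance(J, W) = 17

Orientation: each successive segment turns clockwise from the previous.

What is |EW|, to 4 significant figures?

26.48

F is at the origin; FT runs at 4.7° with length 10.1, so T = (10.07, 0.8276). ∠FTC = 125.0° gives TC at -50.30° from the x-axis; with |TC| = 16.9, C = (20.86, -12.18). ∠TCE = 102.8° gives CE at -127.5° from the x-axis; with |CE| = 10.7, E = (14.35, -20.66). ∠CEB = 35.6° gives EB at 88.10° from the x-axis; with |EB| = 23.6, B = (15.13, 2.923). ∠EBJ = 56.8° gives BJ at -35.10° from the x-axis; with |BJ| = 25.6, J = (36.07, -11.80). ∠BJW = 137.3° gives JW at -77.80° from the x-axis; with |JW| = 17.0, W = (39.67, -28.41). Then |EW| = |W − E| = 26.48.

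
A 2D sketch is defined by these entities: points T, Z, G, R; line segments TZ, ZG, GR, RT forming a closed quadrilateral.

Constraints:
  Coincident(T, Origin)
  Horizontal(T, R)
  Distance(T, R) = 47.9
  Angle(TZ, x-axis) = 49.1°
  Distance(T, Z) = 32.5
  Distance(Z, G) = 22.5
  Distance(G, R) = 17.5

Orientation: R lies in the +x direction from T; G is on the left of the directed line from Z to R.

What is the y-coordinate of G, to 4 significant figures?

16.59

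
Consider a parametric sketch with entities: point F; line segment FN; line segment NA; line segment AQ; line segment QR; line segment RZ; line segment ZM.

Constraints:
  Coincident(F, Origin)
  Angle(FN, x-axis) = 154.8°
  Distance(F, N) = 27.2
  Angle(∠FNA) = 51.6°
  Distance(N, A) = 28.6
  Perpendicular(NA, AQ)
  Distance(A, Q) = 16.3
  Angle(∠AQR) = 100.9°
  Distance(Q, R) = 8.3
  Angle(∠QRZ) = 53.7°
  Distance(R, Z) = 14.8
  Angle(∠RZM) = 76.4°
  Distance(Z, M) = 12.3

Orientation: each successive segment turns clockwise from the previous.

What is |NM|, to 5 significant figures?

38.362

F is at the origin; FN runs at 154.8° with length 27.2, so N = (-24.611, 11.581). ∠FNA = 51.6° gives NA at 26.400° from the x-axis; with |NA| = 28.6, A = (1.0061, 24.298). NA ⟂ AQ, so AQ runs at -63.600°; with |AQ| = 16.3, Q = (8.2536, 9.6977). ∠AQR = 100.9° gives QR at -142.70° from the x-axis; with |QR| = 8.3, R = (1.6512, 4.6680). ∠QRZ = 53.7° gives RZ at 91.000° from the x-axis; with |RZ| = 14.8, Z = (1.3929, 19.466). ∠RZM = 76.4° gives ZM at -12.600° from the x-axis; with |ZM| = 12.3, M = (13.397, 16.783). Then |NM| = |M − N| = 38.362.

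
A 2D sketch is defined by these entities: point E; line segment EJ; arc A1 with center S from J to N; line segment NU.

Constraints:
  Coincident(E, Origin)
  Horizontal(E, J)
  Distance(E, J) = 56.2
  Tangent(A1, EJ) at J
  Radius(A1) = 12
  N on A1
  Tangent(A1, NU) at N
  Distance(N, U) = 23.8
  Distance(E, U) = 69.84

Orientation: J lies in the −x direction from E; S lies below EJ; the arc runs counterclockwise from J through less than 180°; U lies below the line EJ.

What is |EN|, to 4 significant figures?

69.30

E is at the origin; EJ is horizontal with |EJ| = 56.2 and J on the −x side, so J = (-56.20, 0.000). Tangency of A1 to EJ means the radius SJ is perpendicular to EJ, so S = J + (0, -12) = (-56.20, -12.00). Since SN ⟂ NU (tangency), |SU| = √(12.0² + 23.8²) = 26.65 regardless of where N sits on A1. So U lies on both circle(E, 69.84) and circle(S, 26.65); the below-EJ intersection is U = (-58.22, -38.58). N is the foot of the tangent from U: N = (-67.29, -16.58).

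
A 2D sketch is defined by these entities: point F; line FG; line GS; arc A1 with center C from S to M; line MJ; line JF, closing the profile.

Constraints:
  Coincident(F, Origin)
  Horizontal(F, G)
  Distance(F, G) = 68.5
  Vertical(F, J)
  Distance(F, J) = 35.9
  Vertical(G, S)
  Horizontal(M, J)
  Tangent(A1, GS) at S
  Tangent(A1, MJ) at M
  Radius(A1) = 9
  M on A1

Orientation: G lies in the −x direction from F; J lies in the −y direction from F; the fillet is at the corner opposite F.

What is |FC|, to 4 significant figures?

65.30

F is at the origin; F and G share the same y with |FG| = 68.5 and G on the −x side, so G = (-68.50, 0.000). FJ is vertical with |FJ| = 35.9 and J on the −y side, so J = (0.000, -35.90). The virtual corner opposite F is at (-68.50, -35.90). The tangent condition forces CS to be normal to GS and since A1 is tangent to MJ there, CM ⟂ MJ, with radius 9.0, so the center C sits 9.0 in from both sides at C = (-59.50, -26.90). Then |FC| = |C − F| = 65.30.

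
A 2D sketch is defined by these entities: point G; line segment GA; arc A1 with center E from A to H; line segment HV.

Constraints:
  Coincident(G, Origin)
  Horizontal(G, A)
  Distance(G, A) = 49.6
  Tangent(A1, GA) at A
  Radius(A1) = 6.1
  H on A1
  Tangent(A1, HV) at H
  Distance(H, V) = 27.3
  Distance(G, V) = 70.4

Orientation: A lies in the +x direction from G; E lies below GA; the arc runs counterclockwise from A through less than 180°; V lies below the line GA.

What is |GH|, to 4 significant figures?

46.24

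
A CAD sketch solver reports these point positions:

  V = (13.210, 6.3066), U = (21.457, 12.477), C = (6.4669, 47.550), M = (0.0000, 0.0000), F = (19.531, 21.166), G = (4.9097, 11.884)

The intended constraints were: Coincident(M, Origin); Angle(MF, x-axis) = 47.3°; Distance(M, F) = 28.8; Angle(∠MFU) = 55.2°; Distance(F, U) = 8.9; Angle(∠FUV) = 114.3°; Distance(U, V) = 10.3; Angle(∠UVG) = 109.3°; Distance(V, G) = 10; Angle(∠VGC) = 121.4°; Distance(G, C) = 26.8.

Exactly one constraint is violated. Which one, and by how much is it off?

Distance(G, C) = 26.8 — off by 8.90.

M = (0.00, 0.00) ✓; MF at 47.30° ✓; |MF| = 28.80 ✓; ∠MFU = 55.20° ✓; |FU| = 8.900 ✓; ∠FUV = 114.3° ✓; |UV| = 10.30 ✓; ∠UVG = 109.3° ✓; |VG| = 10.00 ✓; ∠VGC = 121.4° ✓; |GC| = 35.70 ✗.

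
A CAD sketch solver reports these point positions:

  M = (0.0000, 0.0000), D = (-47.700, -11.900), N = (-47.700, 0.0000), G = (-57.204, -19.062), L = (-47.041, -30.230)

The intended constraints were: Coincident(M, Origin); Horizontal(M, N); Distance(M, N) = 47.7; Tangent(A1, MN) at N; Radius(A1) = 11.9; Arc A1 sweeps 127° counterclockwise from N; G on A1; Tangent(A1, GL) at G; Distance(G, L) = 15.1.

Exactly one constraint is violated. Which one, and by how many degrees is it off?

Tangent(A1, GL) at G — off by 5.30°.

M = (0.00, 0.00) ✓; M.y = 0.00, N.y = 0.00 ✓; |MN| = 47.70 ✓; ∠(DN, NM) = 90.00° ✓; |DN| = 11.90 ✓; bearing(D→G) − bearing(D→N) = 127.0° ✓; |DG| = 11.90 ✓; ∠(DG, GL) = 84.70° ✗; |GL| = 15.10 ✓.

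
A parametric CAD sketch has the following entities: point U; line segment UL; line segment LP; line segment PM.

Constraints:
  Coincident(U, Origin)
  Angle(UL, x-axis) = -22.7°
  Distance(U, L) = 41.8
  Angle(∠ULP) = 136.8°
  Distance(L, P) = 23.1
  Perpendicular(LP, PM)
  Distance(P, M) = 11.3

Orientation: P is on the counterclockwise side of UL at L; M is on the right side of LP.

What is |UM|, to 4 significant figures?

66.81

∠ULP = 136.8°, so LP runs at -22.7° + (180° − 136.8°) = 20.50° from the x-axis; with |LP| = 23.1, P = L + 23.1·(cos 20.50°, sin 20.50°) = (60.20, -8.041). The perpendicularity gives PM at right angles to LP; with |PM| = 11.3 on the right of LP, M = P + 11.3·(0.3502, -0.9367) = (64.16, -18.63). Then |UM| = |M − U| = 66.81.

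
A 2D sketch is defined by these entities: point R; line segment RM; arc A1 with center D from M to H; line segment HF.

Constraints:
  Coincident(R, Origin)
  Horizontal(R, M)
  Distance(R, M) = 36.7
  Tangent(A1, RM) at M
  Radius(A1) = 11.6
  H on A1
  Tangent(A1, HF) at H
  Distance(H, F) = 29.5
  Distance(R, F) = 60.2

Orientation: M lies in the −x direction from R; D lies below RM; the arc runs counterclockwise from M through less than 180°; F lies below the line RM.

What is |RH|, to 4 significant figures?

50.04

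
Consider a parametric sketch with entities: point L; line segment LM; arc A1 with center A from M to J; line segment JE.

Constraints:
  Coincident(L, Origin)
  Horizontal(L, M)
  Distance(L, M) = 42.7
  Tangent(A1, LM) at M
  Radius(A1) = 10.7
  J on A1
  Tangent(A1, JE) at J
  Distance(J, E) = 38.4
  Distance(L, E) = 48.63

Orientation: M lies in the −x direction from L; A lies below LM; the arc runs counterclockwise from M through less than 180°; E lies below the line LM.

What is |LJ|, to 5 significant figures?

53.149

Checks: |AJ| = 10.70 ✓; ∠(AJ, JE) = 90.00° ✓; |JE| = 38.40 ✓; |LE| = 48.63 ✓.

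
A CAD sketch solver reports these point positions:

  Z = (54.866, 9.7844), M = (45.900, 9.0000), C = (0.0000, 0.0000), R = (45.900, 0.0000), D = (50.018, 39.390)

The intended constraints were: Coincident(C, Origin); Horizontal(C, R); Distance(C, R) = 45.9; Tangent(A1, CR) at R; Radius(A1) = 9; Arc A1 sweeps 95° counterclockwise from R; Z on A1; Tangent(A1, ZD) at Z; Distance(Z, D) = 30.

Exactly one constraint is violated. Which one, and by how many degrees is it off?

Tangent(A1, ZD) at Z — off by 4.30°.

C = (0.00, 0.00) ✓; C.y = 0.00, R.y = 0.00 ✓; |CR| = 45.90 ✓; ∠(MR, RC) = 90.00° ✓; |MR| = 9.000 ✓; bearing(M→Z) − bearing(M→R) = 95.00° ✓; |MZ| = 9.000 ✓; ∠(MZ, ZD) = 85.70° ✗; |ZD| = 30.00 ✓.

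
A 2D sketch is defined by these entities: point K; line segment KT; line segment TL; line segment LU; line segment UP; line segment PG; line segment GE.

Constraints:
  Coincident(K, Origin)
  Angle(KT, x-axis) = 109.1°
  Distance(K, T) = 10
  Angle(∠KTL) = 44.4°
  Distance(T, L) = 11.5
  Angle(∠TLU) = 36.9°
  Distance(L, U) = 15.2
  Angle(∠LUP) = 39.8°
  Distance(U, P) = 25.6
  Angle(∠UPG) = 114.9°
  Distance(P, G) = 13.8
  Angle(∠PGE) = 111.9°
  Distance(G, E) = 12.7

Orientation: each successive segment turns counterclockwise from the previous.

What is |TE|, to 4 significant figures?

26.97

K is at the origin; KT runs at 109.1° with length 10.0, so T = (-3.272, 9.449). ∠KTL = 44.4° gives TL at -115.3° from the x-axis; with |TL| = 11.5, L = (-8.187, -0.9475). ∠TLU = 36.9° gives LU at 27.80° from the x-axis; with |LU| = 15.2, U = (5.259, 6.142). ∠LUP = 39.8° gives UP at 168.0° from the x-axis; with |UP| = 25.6, P = (-19.78, 11.46). ∠UPG = 114.9° gives PG at -126.9° from the x-axis; with |PG| = 13.8, G = (-28.07, 0.4285). ∠PGE = 111.9° gives GE at -58.80° from the x-axis; with |GE| = 12.7, E = (-21.49, -10.43). Then |TE| = |E − T| = 26.97.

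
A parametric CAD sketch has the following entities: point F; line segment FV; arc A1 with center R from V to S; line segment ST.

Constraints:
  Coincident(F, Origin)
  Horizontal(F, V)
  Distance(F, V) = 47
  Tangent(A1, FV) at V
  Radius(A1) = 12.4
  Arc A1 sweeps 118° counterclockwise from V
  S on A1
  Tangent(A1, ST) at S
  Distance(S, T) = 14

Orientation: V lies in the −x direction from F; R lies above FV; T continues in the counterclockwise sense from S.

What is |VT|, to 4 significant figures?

30.89

On A1, V sits at bearing -90° from R; a 118° counterclockwise sweep puts S at bearing 28°, so S = R + 12.4·(cos 28°, sin 28°) = (-36.05, 18.22). The tangent condition forces RS to be normal to ST, so ST runs along (−sin 28°, cos 28°); with |ST| = 14.0, T = (-42.62, 30.58). Then |VT| = |T − V| = 30.89.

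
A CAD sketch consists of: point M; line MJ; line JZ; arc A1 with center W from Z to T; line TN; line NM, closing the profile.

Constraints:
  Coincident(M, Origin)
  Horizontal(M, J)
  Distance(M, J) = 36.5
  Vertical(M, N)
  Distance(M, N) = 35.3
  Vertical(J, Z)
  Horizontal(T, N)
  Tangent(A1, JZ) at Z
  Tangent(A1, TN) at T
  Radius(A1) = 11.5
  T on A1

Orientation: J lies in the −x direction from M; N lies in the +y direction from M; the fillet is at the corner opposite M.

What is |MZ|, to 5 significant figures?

43.574

M is at the origin; MJ is horizontal with |MJ| = 36.5 and J on the −x side, so J = (-36.500, 0.0000). MN is vertical with |MN| = 35.3 and N on the +y side, so N = (0.0000, 35.300). The virtual corner opposite M is at (-36.500, 35.300). A1 meets JZ tangentially, so WZ is at right angles to JZ and A1 meets TN tangentially, so WT is at right angles to TN, with radius 11.5, so the center W sits 11.5 in from both sides at W = (-25.000, 23.800). That places the tangent points at Z = (-36.500, 23.800) on JZ and T = (-25.000, 35.300) on TN. Then |MZ| = |Z − M| = 43.574.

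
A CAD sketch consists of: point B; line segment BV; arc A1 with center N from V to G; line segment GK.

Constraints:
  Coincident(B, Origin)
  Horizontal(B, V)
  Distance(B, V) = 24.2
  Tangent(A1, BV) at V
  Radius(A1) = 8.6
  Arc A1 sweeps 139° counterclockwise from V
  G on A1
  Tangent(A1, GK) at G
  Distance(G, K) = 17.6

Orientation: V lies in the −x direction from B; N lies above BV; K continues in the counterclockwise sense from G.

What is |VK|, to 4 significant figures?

27.71

On A1, V sits at bearing -90° from N; a 139° counterclockwise sweep puts G at bearing 49°, so G = N + 8.6·(cos 49°, sin 49°) = (-18.56, 15.09). The tangent condition forces NG to be normal to GK, so GK runs along (−sin 49°, cos 49°); with |GK| = 17.6, K = (-31.84, 26.64). Then |VK| = |K − V| = 27.71.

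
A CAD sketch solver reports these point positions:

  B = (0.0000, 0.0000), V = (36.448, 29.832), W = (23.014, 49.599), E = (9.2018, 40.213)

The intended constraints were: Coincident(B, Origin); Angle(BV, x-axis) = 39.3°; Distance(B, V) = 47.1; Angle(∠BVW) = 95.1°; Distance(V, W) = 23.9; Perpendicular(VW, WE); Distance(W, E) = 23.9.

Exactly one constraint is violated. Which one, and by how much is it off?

Distance(W, E) = 23.9 — off by 7.20.

B = (0.00, 0.00) ✓; BV at 39.30° ✓; |BV| = 47.10 ✓; ∠BVW = 95.10° ✓; |VW| = 23.90 ✓; ∠(VW, WE) = 90.00° ✓; |WE| = 16.70 ✗.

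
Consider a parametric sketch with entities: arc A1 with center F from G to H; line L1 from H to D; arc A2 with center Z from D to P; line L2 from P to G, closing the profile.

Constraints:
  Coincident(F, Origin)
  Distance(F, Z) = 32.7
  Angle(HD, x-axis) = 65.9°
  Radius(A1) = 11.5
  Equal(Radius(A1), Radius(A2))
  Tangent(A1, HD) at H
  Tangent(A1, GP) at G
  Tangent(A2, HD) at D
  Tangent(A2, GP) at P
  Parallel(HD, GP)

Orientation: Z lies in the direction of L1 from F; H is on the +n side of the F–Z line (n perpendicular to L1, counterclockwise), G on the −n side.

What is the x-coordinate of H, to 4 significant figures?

-10.50

The slot axis is L1's direction at 65.9°, so u = (cos 65.9°, sin 65.9°) = (0.4083, 0.9128) and n = (−sin 65.9°, cos 65.9°) = (-0.9128, 0.4083). F is at the origin and Z lies 32.7 along u from F, so Z = 32.7·u = (13.35, 29.85). Tangency of A1 to both parallel lines with radius 11.5 puts H and G at F ± 11.5·n: H = (-10.50, 4.696), G = (10.50, -4.696). So H.x = -10.50.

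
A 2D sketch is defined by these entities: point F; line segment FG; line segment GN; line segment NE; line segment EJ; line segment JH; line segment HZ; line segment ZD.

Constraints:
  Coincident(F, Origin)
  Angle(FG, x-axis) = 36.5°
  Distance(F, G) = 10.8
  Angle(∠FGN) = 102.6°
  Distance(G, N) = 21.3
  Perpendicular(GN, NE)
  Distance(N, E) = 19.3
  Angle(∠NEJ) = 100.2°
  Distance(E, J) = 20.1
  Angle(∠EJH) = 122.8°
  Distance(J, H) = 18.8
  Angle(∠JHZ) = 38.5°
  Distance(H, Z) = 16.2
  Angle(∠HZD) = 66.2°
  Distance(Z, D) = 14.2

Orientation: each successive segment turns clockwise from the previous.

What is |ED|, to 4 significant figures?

24.53

F is at the origin; FG runs at 36.5° with length 10.8, so G = (8.682, 6.424). ∠FGN = 102.6° gives GN at -40.90° from the x-axis; with |GN| = 21.3, N = (24.78, -7.522). GN ⟂ NE, so NE runs at -130.9°; with |NE| = 19.3, E = (12.14, -22.11). ∠NEJ = 100.2° gives EJ at 149.3° from the x-axis; with |EJ| = 20.1, J = (-5.138, -11.85). ∠EJH = 122.8° gives JH at 92.10° from the x-axis; with |JH| = 18.8, H = (-5.827, 6.939). ∠JHZ = 38.5° gives HZ at -49.40° from the x-axis; with |HZ| = 16.2, Z = (4.715, -5.361). ∠HZD = 66.2° gives ZD at -163.2° from the x-axis; with |ZD| = 14.2, D = (-8.878, -9.465). Then |ED| = |D − E| = 24.53.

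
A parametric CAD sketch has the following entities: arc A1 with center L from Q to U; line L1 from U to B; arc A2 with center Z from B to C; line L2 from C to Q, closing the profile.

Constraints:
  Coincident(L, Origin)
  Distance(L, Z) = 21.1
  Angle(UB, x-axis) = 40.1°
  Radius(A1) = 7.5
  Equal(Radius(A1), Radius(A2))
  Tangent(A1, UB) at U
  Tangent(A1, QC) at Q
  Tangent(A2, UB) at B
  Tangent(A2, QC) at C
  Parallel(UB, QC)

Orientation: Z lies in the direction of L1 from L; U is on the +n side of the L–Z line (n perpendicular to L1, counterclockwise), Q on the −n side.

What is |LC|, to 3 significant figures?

22.4

The slot axis is L1's direction at 40.1°, so u = (cos 40.1°, sin 40.1°) = (0.765, 0.644) and n = (−sin 40.1°, cos 40.1°) = (-0.644, 0.765). L is at the origin and Z lies 21.1 along u from L, so Z = 21.1·u = (16.1, 13.6). Tangency of A1 to both parallel lines with radius 7.5 puts U and Q at L ± 7.5·n: U = (-4.83, 5.74), Q = (4.83, -5.74). Equal radii place B and C the same way about Z: B = Z + 7.5·n = (11.3, 19.3), C = Z − 7.5·n = (21.0, 7.85). Then |LC| = |C − L| = 22.4.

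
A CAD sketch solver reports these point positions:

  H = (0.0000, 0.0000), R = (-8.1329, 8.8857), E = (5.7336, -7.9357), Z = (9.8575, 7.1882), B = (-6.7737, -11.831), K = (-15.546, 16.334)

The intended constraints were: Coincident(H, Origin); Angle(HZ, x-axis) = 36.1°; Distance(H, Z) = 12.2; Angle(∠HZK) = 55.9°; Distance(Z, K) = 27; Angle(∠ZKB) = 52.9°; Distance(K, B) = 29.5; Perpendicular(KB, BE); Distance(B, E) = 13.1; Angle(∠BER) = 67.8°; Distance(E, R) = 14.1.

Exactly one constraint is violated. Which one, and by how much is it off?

Distance(E, R) = 14.1 — off by 7.70.

H = (0.00, 0.00) ✓; HZ at 36.10° ✓; |HZ| = 12.20 ✓; ∠HZK = 55.90° ✓; |ZK| = 27.00 ✓; ∠ZKB = 52.90° ✓; |KB| = 29.50 ✓; ∠(KB, BE) = 90.00° ✓; |BE| = 13.10 ✓; ∠BER = 67.80° ✓; |ER| = 21.80 ✗.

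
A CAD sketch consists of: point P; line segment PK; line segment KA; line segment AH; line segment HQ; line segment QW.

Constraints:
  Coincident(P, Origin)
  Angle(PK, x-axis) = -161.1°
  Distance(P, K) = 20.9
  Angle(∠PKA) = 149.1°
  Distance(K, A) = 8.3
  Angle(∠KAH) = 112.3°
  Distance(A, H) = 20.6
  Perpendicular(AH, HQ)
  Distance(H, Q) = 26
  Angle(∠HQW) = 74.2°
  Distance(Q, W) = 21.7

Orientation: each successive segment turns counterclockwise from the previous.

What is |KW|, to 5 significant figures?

12.740

P is at the origin; PK runs at -161.1° with length 20.9, so K = (-19.773, -6.7699). ∠PKA = 149.1° gives KA at -130.20° from the x-axis; with |KA| = 8.3, A = (-25.130, -13.109). ∠KAH = 112.3° gives AH at -62.500° from the x-axis; with |AH| = 20.6, H = (-15.618, -31.382). The perpendicularity gives HQ at right angles to AH, so HQ runs at 27.500°; with |HQ| = 26.0, Q = (7.4438, -19.376). ∠HQW = 74.2° gives QW at 133.30° from the x-axis; with |QW| = 21.7, W = (-7.4384, -3.5837). Then |KW| = |W − K| = 12.740.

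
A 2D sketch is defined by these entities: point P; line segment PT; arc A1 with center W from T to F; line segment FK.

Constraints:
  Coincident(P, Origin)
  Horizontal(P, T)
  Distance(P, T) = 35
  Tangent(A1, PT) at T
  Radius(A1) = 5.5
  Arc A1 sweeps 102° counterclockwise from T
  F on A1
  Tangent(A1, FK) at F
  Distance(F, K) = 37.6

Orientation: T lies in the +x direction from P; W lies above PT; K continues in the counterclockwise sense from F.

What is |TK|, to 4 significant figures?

43.49

P is at the origin; PT is horizontal with |PT| = 35.0 and T on the +x side, so T = (35.00, 0.000). A1 meets PT tangentially, so WT is at right angles to PT, so W = T + (0, 5.5) = (35.00, 5.500). On A1, T sits at bearing -90° from W; a 102° counterclockwise sweep puts F at bearing 12°, so F = W + 5.5·(cos 12°, sin 12°) = (40.38, 6.644). Tangency of A1 to FK means the radius WF is perpendicular to FK, so FK runs along (−sin 12°, cos 12°); with |FK| = 37.6, K = (32.56, 43.42). Then |TK| = |K − T| = 43.49.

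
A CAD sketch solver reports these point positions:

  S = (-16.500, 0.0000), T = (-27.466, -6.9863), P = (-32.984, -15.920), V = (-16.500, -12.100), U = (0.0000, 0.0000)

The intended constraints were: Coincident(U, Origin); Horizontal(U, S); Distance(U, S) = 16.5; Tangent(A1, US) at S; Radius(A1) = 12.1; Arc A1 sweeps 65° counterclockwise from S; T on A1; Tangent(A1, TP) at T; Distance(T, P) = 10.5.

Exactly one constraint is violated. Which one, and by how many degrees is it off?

Tangent(A1, TP) at T — off by 6.70°.

U = (0.00, 0.00) ✓; U.y = 0.00, S.y = 0.00 ✓; |US| = 16.50 ✓; ∠(VS, SU) = 90.00° ✓; |VS| = 12.10 ✓; bearing(V→T) − bearing(V→S) = 65.00° ✓; |VT| = 12.10 ✓; ∠(VT, TP) = 96.70° ✗; |TP| = 10.50 ✓.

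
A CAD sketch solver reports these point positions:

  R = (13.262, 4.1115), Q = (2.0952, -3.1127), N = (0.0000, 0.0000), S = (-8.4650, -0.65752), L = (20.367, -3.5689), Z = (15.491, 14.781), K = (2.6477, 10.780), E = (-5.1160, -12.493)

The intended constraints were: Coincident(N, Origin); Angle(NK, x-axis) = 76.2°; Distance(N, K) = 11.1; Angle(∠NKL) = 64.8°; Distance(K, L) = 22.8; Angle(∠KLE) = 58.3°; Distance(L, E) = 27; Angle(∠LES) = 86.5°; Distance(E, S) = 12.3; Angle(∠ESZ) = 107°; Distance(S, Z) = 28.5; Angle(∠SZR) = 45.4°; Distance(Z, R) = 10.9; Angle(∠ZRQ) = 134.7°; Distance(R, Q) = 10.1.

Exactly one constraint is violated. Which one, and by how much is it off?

Distance(R, Q) = 10.1 — off by 3.20.

N = (0.00, 0.00) ✓; NK at 76.20° ✓; |NK| = 11.10 ✓; ∠NKL = 64.80° ✓; |KL| = 22.80 ✓; ∠KLE = 58.30° ✓; |LE| = 27.00 ✓; ∠LES = 86.50° ✓; |ES| = 12.30 ✓; ∠ESZ = 107.0° ✓; |SZ| = 28.50 ✓; ∠SZR = 45.40° ✓; |ZR| = 10.90 ✓; ∠ZRQ = 134.7° ✓; |RQ| = 13.30 ✗.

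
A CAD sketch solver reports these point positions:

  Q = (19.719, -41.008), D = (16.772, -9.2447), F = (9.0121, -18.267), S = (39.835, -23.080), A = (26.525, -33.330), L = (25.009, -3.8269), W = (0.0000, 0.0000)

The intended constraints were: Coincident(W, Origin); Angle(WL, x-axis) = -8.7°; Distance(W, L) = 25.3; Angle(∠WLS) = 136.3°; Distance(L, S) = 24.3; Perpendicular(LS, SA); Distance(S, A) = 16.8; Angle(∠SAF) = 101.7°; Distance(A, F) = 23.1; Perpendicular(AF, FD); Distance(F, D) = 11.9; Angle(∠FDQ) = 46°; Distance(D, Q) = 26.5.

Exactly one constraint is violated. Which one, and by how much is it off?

Distance(D, Q) = 26.5 — off by 5.40.

W = (0.00, 0.00) ✓; WL at -8.700° ✓; |WL| = 25.30 ✓; ∠WLS = 136.3° ✓; |LS| = 24.30 ✓; ∠(LS, SA) = 90.00° ✓; |SA| = 16.80 ✓; ∠SAF = 101.7° ✓; |AF| = 23.10 ✓; ∠(AF, FD) = 90.00° ✓; |FD| = 11.90 ✓; ∠FDQ = 46.00° ✓; |DQ| = 31.90 ✗.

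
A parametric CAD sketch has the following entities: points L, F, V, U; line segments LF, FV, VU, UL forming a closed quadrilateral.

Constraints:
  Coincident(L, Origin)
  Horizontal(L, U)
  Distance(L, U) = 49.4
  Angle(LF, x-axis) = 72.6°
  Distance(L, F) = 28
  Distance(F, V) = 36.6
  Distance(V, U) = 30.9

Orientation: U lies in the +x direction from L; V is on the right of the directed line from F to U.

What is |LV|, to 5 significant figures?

21.203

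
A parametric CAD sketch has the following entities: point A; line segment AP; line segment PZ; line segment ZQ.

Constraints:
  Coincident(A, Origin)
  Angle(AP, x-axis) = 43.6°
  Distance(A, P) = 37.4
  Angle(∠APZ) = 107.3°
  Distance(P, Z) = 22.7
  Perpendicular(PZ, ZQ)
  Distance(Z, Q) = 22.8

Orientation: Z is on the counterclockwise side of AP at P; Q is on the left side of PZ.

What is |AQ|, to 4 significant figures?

36.20

A is at the origin; AP runs at 43.6° with length 37.4, so P = 37.4·(cos 43.6°, sin 43.6°) = (27.08, 25.79). ∠APZ = 107.3°, so PZ runs at 43.6° + (180° − 107.3°) = 116.3° from the x-axis; with |PZ| = 22.7, Z = P + 22.7·(cos 116.3°, sin 116.3°) = (17.03, 46.14). The perpendicularity gives ZQ at right angles to PZ; with |ZQ| = 22.8 on the left of PZ, Q = Z + 22.8·(-0.8965, -0.4431) = (-3.414, 36.04). Then |AQ| = |Q − A| = 36.20.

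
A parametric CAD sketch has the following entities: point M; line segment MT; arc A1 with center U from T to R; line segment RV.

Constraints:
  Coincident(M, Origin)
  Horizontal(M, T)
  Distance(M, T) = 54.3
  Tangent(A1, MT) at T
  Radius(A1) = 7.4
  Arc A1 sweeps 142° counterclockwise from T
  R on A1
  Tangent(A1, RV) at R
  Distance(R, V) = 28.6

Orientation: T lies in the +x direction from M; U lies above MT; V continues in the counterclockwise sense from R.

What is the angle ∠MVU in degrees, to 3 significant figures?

87.2°

On A1, T sits at bearing -90° from U; a 142° counterclockwise sweep puts R at bearing 52°, so R = U + 7.4·(cos 52°, sin 52°) = (58.9, 13.2). Since A1 is tangent to RV there, UR ⟂ RV, so RV runs along (−sin 52°, cos 52°); with |RV| = 28.6, V = (36.3, 30.8). Then cos ∠MVU = VM·VU / (|VM||VU|), giving 87.2°.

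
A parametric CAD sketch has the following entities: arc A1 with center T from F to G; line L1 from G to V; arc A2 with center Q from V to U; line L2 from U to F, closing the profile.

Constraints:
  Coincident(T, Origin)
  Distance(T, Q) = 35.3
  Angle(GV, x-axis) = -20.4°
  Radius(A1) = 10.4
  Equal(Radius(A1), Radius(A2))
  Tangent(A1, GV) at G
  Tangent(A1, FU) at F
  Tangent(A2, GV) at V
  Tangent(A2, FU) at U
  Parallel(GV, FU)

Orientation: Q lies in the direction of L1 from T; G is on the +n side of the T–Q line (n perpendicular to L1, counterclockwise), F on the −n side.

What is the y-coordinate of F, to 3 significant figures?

-9.75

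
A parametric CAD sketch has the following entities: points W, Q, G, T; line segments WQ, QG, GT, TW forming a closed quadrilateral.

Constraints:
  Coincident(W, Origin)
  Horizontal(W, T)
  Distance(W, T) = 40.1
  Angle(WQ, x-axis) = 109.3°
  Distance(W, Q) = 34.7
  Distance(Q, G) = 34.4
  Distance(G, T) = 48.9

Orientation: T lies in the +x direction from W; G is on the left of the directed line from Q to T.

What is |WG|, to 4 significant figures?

49.44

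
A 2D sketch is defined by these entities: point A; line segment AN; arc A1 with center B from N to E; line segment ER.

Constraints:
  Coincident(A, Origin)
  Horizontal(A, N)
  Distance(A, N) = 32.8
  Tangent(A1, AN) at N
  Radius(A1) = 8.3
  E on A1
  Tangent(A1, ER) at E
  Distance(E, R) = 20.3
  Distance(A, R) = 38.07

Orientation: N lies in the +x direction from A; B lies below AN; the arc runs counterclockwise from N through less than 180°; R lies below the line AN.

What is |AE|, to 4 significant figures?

25.93

Checks: |BN| = 8.300 ✓; |BE| = 8.300 ✓; ∠(BE, ER) = 90.00° ✓; |ER| = 20.30 ✓; |AR| = 38.07 ✓.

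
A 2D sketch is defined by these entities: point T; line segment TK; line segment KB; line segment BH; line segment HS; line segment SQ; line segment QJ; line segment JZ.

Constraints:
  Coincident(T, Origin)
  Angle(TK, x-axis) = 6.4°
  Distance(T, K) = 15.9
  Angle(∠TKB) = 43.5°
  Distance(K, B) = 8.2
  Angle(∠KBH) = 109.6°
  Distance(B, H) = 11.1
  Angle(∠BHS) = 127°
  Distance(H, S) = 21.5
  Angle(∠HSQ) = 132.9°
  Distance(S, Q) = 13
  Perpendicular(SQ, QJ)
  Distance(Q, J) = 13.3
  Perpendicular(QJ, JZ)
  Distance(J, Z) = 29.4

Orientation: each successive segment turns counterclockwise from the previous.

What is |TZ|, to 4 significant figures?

3.017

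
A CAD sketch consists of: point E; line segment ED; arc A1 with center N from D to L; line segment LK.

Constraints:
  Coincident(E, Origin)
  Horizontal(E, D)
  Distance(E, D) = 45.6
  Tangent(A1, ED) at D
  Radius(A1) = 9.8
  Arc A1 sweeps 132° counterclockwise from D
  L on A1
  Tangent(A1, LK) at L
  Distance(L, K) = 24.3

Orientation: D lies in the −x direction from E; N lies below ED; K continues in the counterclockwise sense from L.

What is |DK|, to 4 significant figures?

35.57

On A1, D sits at bearing 90° from N; a 132° counterclockwise sweep puts L at bearing 222°, so L = N + 9.8·(cos 222°, sin 222°) = (-52.88, -16.36). Tangency of A1 to LK means the radius NL is perpendicular to LK, so LK runs along (−sin 222°, cos 222°); with |LK| = 24.3, K = (-36.62, -34.42). Then |DK| = |K − D| = 35.57.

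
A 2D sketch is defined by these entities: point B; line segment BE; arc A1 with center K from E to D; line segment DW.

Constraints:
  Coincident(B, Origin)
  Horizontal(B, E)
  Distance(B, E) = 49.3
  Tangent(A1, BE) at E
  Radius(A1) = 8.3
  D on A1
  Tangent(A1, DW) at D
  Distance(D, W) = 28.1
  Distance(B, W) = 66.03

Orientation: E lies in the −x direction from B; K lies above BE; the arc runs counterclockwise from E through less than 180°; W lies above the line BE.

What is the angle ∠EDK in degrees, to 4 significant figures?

31.55°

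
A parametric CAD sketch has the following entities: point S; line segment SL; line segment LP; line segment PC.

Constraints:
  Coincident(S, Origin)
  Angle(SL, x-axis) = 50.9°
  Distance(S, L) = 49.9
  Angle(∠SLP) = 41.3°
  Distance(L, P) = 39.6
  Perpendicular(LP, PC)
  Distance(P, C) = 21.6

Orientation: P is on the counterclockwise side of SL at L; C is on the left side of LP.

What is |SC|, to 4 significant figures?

11.53

S is at the origin; SL runs at 50.9° with length 49.9, so L = 49.9·(cos 50.9°, sin 50.9°) = (31.47, 38.72). ∠SLP = 41.3°, so LP runs at 50.9° + (180° − 41.3°) = 189.6° from the x-axis; with |LP| = 39.6, P = L + 39.6·(cos 189.6°, sin 189.6°) = (-7.575, 32.12). LP is perpendicular to PC; with |PC| = 21.6 on the left of LP, C = P + 21.6·(0.1668, -0.9860) = (-3.973, 10.82). Then |SC| = |C − S| = 11.53.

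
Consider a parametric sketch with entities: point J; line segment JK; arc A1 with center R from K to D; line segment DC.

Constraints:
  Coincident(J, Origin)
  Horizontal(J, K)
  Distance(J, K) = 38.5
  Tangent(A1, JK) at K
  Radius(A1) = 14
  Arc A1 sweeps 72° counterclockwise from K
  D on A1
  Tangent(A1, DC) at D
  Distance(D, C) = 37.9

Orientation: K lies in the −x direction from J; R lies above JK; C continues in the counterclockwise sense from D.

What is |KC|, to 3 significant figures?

52.1

On A1, K sits at bearing -90° from R; a 72° counterclockwise sweep puts D at bearing -18°, so D = R + 14.0·(cos -18°, sin -18°) = (-25.2, 9.67). Tangency of A1 to DC means the radius RD is perpendicular to DC, so DC runs along (−sin -18°, cos -18°); with |DC| = 37.9, C = (-13.5, 45.7). Then |KC| = |C − K| = 52.1.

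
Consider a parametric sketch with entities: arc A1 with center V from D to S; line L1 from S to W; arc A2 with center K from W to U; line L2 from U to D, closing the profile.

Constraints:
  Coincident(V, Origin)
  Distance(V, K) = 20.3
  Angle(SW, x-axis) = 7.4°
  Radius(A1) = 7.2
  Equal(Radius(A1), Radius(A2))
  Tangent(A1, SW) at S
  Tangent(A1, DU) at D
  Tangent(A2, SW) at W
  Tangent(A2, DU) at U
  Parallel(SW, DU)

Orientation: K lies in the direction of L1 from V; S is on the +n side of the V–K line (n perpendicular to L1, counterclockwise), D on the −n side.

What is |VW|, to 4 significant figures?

21.54

The slot axis is L1's direction at 7.4°, so u = (cos 7.4°, sin 7.4°) = (0.9917, 0.1288) and n = (−sin 7.4°, cos 7.4°) = (-0.1288, 0.9917). V is at the origin and K lies 20.3 along u from V, so K = 20.3·u = (20.13, 2.615). Tangency of A1 to both parallel lines with radius 7.2 puts S and D at V ± 7.2·n: S = (-0.9273, 7.140), D = (0.9273, -7.140). Equal radii place W and U the same way about K: W = K + 7.2·n = (19.20, 9.755), U = K − 7.2·n = (21.06, -4.525). Then |VW| = |W − V| = 21.54.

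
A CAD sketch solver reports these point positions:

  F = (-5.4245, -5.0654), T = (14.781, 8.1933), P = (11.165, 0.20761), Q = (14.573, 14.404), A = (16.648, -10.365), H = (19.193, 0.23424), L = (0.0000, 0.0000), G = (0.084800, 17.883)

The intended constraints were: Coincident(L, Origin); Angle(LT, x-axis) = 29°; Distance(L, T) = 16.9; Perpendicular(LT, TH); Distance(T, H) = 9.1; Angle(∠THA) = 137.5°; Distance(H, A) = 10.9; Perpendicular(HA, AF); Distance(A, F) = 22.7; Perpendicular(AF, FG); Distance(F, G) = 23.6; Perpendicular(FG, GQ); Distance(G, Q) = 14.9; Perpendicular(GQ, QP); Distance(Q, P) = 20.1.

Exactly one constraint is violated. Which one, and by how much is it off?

Distance(Q, P) = 20.1 — off by 5.50.

L = (0.00, 0.00) ✓; LT at 29.00° ✓; |LT| = 16.90 ✓; ∠(LT, TH) = 90.00° ✓; |TH| = 9.100 ✓; ∠THA = 137.5° ✓; |HA| = 10.90 ✓; ∠(HA, AF) = 90.00° ✓; |AF| = 22.70 ✓; ∠(AF, FG) = 90.00° ✓; |FG| = 23.60 ✓; ∠(FG, GQ) = 90.00° ✓; |GQ| = 14.90 ✓; ∠(GQ, QP) = 90.00° ✓; |QP| = 14.60 ✗.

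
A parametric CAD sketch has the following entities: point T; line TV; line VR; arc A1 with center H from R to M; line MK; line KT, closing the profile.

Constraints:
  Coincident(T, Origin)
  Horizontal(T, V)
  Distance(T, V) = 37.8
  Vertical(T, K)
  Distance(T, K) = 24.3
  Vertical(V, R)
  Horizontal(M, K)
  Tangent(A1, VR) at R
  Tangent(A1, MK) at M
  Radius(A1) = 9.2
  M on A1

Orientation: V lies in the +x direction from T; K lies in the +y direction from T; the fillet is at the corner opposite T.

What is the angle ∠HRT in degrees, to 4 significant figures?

21.78°

The virtual corner opposite T is at (37.80, 24.30). Since A1 is tangent to VR there, HR ⟂ VR and A1 meets MK tangentially, so HM is at right angles to MK, with radius 9.2, so the center H sits 9.2 in from both sides at H = (28.60, 15.10). That places the tangent points at R = (37.80, 15.10) on VR and M = (28.60, 24.30) on MK. Then cos ∠HRT = RH·RT / (|RH||RT|), giving 21.78°.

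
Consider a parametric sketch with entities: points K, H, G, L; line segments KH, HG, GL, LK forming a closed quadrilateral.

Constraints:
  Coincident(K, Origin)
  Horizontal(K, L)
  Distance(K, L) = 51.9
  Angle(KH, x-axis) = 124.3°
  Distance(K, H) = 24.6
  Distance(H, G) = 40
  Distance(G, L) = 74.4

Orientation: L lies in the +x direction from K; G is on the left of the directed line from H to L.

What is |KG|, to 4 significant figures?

56.51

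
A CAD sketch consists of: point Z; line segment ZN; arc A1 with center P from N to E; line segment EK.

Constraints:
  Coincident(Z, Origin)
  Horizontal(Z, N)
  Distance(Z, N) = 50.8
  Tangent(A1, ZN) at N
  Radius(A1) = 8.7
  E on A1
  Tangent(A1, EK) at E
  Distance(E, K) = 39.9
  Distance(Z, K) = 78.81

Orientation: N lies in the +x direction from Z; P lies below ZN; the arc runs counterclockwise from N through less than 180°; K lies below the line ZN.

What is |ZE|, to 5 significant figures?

45.105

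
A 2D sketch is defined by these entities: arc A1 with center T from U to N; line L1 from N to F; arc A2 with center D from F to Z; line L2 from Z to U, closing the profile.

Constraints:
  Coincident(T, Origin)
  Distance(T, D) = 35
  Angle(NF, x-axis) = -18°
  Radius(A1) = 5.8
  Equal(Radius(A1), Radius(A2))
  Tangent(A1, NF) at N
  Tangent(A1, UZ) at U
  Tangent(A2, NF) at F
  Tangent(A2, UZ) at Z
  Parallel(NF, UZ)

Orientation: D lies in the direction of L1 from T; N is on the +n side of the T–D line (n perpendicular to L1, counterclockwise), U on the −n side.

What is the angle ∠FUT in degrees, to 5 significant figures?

71.663°

Tangency of A1 to both parallel lines with radius 5.8 puts N and U at T ± 5.8·n: N = (1.7923, 5.5161), U = (-1.7923, -5.5161). Equal radii place F and Z the same way about D: F = D + 5.8·n = (35.079, -5.2995), Z = D − 5.8·n = (31.495, -16.332). Then cos ∠FUT = UF·UT / (|UF||UT|), giving 71.663°.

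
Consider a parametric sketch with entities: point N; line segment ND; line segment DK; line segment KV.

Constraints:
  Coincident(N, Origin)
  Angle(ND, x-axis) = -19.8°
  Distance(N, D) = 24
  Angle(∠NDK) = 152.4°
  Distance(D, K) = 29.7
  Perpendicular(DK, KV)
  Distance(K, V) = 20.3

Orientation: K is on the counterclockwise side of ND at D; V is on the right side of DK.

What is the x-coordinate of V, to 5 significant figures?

54.761

N is at the origin; ND runs at -19.8° with length 24.0, so D = 24.0·(cos -19.8°, sin -19.8°) = (22.581, -8.1297). ∠NDK = 152.4°, so DK runs at -19.8° + (180° − 152.4°) = 7.8000° from the x-axis; with |DK| = 29.7, K = D + 29.7·(cos 7.8000°, sin 7.8000°) = (52.006, -4.0990). The perpendicularity gives KV at right angles to DK; with |KV| = 20.3 on the right of DK, V = K + 20.3·(0.13572, -0.99075) = (54.761, -24.211). So V.x = 54.761.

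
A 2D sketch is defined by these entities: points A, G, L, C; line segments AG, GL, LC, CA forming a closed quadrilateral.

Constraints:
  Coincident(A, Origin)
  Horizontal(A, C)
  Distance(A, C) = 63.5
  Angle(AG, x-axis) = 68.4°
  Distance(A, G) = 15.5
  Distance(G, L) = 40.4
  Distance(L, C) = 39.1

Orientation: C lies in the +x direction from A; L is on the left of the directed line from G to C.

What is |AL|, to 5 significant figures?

52.979

A is at the origin; AC is horizontal with |AC| = 63.5 and C in +x, so C = (63.5, 0). AG runs at 68.4° with |AG| = 15.5, so G = (5.7059, 14.412). L is determined by |GL| = 40.4 and |LC| = 39.1 together: it lies at the intersection of circle(G, 40.4) and circle(C, 39.1). With |GC| = 59.564, the foot of the radical line on GC is 30.649 from G and the perpendicular offset is √(40.4² − 30.649²) = 26.321. Taking the left-of-GC solution: L = (41.813, 32.534).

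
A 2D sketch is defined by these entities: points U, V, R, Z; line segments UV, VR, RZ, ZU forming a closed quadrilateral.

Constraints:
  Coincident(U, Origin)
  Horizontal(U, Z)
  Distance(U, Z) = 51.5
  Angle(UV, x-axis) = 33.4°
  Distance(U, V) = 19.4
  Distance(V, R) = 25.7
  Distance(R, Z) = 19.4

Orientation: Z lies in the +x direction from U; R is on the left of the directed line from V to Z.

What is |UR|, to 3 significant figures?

44.4

Checks: |VR| = 25.70 ✓; |RZ| = 19.40 ✓.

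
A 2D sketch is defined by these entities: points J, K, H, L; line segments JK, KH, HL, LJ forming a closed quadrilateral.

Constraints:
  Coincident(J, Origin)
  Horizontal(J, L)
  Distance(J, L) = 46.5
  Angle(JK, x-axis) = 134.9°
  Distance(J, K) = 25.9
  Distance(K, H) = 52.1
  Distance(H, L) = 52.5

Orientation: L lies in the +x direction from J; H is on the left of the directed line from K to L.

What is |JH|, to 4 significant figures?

53.78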